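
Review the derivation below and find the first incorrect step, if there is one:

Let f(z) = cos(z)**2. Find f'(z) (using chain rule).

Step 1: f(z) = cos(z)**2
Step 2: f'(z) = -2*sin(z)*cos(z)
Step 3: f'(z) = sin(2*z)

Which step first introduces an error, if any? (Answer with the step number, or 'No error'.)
Step 3

Step 3 is incorrect due to a sign flip.
The step shows: sin(2*z)
The correct value should be: -sin(2*z)

Explanation: The sign of the whole expression was flipped: the term -sin(2*z) was incorrectly written as sin(2*z)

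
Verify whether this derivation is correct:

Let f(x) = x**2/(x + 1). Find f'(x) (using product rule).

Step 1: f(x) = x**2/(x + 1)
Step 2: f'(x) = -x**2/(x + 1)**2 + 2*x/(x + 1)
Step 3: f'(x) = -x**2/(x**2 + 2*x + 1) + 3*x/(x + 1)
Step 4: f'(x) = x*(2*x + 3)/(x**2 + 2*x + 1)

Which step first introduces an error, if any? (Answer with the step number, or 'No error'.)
Step 3

Step 3 is incorrect due to a wrong coefficient.
The step shows: -x**2/(x**2 + 2*x + 1) + 3*x/(x + 1)
The correct value should be: -x**2/(x**2 + 2*x + 1) + 2*x/(x + 1)

Explanation: The coefficient 2 was incorrectly written as 3: the term 2*x/(x + 1) was incorrectly written as 3*x/(x + 1)
The later steps are derived from this incorrect expression, so the error originates in Step 3.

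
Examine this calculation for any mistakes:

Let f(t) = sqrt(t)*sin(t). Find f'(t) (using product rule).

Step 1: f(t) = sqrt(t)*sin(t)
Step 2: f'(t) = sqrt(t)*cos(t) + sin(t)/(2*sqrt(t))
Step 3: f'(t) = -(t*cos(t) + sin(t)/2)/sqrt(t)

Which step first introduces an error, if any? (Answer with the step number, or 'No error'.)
Step 3

Step 3 is incorrect due to a sign flip.
The step shows: -(t*cos(t) + sin(t)/2)/sqrt(t)
The correct value should be: (t*cos(t) + sin(t)/2)/sqrt(t)

Explanation: The sign of the whole expression was flipped: the term (t*cos(t) + sin(t)/2)/sqrt(t) was incorrectly written as -(t*cos(t) + sin(t)/2)/sqrt(t)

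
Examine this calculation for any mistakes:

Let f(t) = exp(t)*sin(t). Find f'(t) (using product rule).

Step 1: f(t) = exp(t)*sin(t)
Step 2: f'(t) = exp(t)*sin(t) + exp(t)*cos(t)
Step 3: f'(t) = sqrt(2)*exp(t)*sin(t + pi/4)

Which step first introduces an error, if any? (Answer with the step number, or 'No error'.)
No error

All steps in this derivation are correct.
The final answer f'(t) = sqrt(2)*exp(t)*sin(t + pi/4) is valid.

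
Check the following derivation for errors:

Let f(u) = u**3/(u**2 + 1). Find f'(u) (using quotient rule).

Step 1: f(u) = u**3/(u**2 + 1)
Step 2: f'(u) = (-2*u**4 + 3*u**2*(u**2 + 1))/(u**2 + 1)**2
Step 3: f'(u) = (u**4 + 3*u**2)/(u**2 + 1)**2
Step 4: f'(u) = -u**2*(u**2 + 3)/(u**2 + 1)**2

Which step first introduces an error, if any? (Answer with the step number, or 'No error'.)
Step 4

Step 4 is incorrect due to a sign flip.
The step shows: -u**2*(u**2 + 3)/(u**2 + 1)**2
The correct value should be: u**2*(u**2 + 3)/(u**2 + 1)**2

Explanation: The sign of the whole expression was flipped: the term u**2*(u**2 + 3)/(u**2 + 1)**2 was incorrectly written as -u**2*(u**2 + 3)/(u**2 + 1)**2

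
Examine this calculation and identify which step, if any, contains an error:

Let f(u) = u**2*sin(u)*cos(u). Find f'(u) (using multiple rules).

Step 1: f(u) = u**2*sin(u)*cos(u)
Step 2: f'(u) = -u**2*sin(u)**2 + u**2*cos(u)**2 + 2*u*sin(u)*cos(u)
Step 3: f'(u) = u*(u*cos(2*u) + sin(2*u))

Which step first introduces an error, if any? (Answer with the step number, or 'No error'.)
No error

All steps in this derivation are correct.
The final answer f'(u) = u*(u*cos(2*u) + sin(2*u)) is valid.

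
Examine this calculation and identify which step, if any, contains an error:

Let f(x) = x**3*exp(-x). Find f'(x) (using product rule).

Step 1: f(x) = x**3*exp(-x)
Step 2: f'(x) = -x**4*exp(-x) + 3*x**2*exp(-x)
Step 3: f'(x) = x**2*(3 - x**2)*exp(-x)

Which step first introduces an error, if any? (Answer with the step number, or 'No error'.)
Step 2

Step 2 is incorrect due to a wrong exponent.
The step shows: -x**4*exp(-x) + 3*x**2*exp(-x)
The correct value should be: -x**3*exp(-x) + 3*x**2*exp(-x)

Explanation: The exponent 3 on x was incorrectly written as 4: the term -x**3*exp(-x) was incorrectly written as -x**4*exp(-x)
The later steps are derived from this incorrect expression, so the error originates in Step 2.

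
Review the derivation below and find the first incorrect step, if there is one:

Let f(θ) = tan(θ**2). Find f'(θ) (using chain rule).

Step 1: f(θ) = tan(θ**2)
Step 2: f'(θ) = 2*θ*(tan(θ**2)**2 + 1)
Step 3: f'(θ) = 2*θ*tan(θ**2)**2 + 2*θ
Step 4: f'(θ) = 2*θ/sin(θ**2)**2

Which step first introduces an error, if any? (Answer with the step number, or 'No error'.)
Step 4

Step 4 is incorrect due to a wrong trig function.
The step shows: 2*θ/sin(θ**2)**2
The correct value should be: 2*θ/cos(θ**2)**2

Explanation: cos(θ**2) was incorrectly written as sin(θ**2): the term 2*θ/cos(θ**2)**2 was incorrectly written as 2*θ/sin(θ**2)**2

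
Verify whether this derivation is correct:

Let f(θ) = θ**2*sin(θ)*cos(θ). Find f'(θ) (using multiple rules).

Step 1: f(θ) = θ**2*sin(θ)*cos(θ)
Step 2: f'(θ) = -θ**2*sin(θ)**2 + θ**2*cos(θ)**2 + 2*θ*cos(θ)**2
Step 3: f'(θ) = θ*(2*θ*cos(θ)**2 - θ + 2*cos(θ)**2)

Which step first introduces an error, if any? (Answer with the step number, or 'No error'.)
Step 2

Step 2 is incorrect due to a wrong trig function.
The step shows: -θ**2*sin(θ)**2 + θ**2*cos(θ)**2 + 2*θ*cos(θ)**2
The correct value should be: -θ**2*sin(θ)**2 + θ**2*cos(θ)**2 + 2*θ*sin(θ)*cos(θ)

Explanation: sin(θ) was incorrectly written as cos(θ): the term 2*θ*sin(θ)*cos(θ) was incorrectly written as 2*θ*cos(θ)**2
The later steps are derived from this incorrect expression, so the error originates in Step 2.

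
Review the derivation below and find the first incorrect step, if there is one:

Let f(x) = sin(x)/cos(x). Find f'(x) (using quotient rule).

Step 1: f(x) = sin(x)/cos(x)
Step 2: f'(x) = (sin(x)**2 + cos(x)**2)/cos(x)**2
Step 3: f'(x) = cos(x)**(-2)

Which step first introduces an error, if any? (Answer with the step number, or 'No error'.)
No error

All steps in this derivation are correct.
The final answer f'(x) = cos(x)**(-2) is valid.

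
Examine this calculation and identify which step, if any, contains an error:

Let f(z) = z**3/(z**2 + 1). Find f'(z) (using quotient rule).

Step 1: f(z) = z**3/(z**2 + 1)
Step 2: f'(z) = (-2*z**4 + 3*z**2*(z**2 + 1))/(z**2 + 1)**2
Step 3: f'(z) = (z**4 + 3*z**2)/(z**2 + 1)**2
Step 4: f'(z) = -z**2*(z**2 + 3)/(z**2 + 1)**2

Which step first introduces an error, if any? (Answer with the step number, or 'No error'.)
Step 4

Step 4 is incorrect due to a sign flip.
The step shows: -z**2*(z**2 + 3)/(z**2 + 1)**2
The correct value should be: z**2*(z**2 + 3)/(z**2 + 1)**2

Explanation: The sign of the whole expression was flipped: the term z**2*(z**2 + 3)/(z**2 + 1)**2 was incorrectly written as -z**2*(z**2 + 3)/(z**2 + 1)**2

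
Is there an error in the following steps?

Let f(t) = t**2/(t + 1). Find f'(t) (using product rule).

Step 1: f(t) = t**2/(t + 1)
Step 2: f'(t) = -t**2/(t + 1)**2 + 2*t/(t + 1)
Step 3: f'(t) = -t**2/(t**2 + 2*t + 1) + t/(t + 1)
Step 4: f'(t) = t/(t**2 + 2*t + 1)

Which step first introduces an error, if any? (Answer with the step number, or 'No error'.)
Step 3

Step 3 is incorrect due to a wrong coefficient.
The step shows: -t**2/(t**2 + 2*t + 1) + t/(t + 1)
The correct value should be: -t**2/(t**2 + 2*t + 1) + 2*t/(t + 1)

Explanation: The coefficient 2 was incorrectly written as 1: the term 2*t/(t + 1) was incorrectly written as t/(t + 1)
The later steps are derived from this incorrect expression, so the error originates in Step 3.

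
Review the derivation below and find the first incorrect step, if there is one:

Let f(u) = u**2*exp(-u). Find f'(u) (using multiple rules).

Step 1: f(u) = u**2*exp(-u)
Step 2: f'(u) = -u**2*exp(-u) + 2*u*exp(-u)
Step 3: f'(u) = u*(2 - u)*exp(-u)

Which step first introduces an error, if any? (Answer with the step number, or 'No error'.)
No error

All steps in this derivation are correct.
The final answer f'(u) = u*(2 - u)*exp(-u) is valid.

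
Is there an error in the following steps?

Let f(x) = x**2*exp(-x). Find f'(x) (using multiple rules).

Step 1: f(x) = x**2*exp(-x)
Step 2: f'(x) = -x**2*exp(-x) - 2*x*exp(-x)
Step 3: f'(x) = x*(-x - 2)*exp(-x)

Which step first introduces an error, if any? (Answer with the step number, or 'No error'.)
Step 2

Step 2 is incorrect due to a sign flip.
The step shows: -x**2*exp(-x) - 2*x*exp(-x)
The correct value should be: -x**2*exp(-x) + 2*x*exp(-x)

Explanation: The sign of one term was flipped: the term 2*x*exp(-x) was incorrectly written as -2*x*exp(-x)
The later steps are derived from this incorrect expression, so the error originates in Step 2.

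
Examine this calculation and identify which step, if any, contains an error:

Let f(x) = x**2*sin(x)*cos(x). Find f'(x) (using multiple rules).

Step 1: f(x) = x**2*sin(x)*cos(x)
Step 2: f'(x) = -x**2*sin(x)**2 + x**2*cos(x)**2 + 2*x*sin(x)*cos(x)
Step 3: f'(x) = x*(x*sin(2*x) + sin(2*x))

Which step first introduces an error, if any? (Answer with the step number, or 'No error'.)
Step 3

Step 3 is incorrect due to a wrong trig function.
The step shows: x*(x*sin(2*x) + sin(2*x))
The correct value should be: x*(x*cos(2*x) + sin(2*x))

Explanation: cos(2*x) was incorrectly written as sin(2*x): the term x*(x*cos(2*x) + sin(2*x)) was incorrectly written as x*(x*sin(2*x) + sin(2*x))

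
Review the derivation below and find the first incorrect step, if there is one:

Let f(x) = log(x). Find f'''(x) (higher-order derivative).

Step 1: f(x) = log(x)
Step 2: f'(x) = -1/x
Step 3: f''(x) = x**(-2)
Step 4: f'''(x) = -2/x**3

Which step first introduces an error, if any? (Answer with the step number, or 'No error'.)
Step 2

Step 2 is incorrect due to a sign flip.
The step shows: -1/x
The correct value should be: 1/x

Explanation: The sign of the whole expression was flipped: the term 1/x was incorrectly written as -1/x
The later steps are derived from this incorrect expression, so the error originates in Step 2.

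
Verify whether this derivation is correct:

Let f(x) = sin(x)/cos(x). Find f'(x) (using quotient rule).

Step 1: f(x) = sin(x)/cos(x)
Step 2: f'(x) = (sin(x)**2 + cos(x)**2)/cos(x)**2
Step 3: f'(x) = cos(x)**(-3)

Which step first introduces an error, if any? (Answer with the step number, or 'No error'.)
Step 3

Step 3 is incorrect due to a wrong exponent.
The step shows: cos(x)**(-3)
The correct value should be: cos(x)**(-2)

Explanation: The exponent -2 on cos(x) was incorrectly written as -3: the term cos(x)**(-2) was incorrectly written as cos(x)**(-3)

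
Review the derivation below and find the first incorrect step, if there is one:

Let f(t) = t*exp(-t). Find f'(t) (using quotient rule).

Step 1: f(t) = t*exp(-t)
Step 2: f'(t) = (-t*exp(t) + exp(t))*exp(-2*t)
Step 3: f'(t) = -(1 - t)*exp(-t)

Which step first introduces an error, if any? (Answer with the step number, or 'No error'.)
Step 3

Step 3 is incorrect due to a sign flip.
The step shows: -(1 - t)*exp(-t)
The correct value should be: (1 - t)*exp(-t)

Explanation: The sign of the whole expression was flipped: the term (1 - t)*exp(-t) was incorrectly written as -(1 - t)*exp(-t)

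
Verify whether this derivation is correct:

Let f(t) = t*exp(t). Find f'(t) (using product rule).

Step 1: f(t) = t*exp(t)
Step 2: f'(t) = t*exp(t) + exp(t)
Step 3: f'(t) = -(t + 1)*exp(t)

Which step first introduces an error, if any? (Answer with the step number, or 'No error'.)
Step 3

Step 3 is incorrect due to a sign flip.
The step shows: -(t + 1)*exp(t)
The correct value should be: (t + 1)*exp(t)

Explanation: The sign of the whole expression was flipped: the term (t + 1)*exp(t) was incorrectly written as -(t + 1)*exp(t)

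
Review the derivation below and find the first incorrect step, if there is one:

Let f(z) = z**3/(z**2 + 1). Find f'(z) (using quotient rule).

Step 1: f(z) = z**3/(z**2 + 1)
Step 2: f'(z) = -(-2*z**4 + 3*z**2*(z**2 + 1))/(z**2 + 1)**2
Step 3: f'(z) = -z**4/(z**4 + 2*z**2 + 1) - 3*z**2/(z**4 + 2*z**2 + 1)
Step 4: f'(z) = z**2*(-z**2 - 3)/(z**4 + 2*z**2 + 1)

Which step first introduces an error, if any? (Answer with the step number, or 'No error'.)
Step 2

Step 2 is incorrect due to a sign flip.
The step shows: -(-2*z**4 + 3*z**2*(z**2 + 1))/(z**2 + 1)**2
The correct value should be: (-2*z**4 + 3*z**2*(z**2 + 1))/(z**2 + 1)**2

Explanation: The sign of the whole expression was flipped: the term (-2*z**4 + 3*z**2*(z**2 + 1))/(z**2 + 1)**2 was incorrectly written as -(-2*z**4 + 3*z**2*(z**2 + 1))/(z**2 + 1)**2
The later steps are derived from this incorrect expression, so the error originates in Step 2.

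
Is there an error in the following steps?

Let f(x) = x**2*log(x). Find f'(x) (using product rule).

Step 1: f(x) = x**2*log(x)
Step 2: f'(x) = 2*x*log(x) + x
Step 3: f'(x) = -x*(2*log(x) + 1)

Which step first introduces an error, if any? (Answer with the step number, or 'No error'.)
Step 3

Step 3 is incorrect due to a sign flip.
The step shows: -x*(2*log(x) + 1)
The correct value should be: x*(2*log(x) + 1)

Explanation: The sign of the whole expression was flipped: the term x*(2*log(x) + 1) was incorrectly written as -x*(2*log(x) + 1)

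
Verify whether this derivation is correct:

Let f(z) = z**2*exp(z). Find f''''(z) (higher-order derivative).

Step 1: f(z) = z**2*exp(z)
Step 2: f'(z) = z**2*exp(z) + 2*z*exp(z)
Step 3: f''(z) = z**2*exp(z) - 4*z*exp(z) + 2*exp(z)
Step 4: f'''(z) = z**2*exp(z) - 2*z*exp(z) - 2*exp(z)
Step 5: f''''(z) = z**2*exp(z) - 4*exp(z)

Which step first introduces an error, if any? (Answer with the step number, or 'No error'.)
Step 3

Step 3 is incorrect due to a sign flip.
The step shows: z**2*exp(z) - 4*z*exp(z) + 2*exp(z)
The correct value should be: z**2*exp(z) + 4*z*exp(z) + 2*exp(z)

Explanation: The sign of one term was flipped: the term 4*z*exp(z) was incorrectly written as -4*z*exp(z)
The later steps are derived from this incorrect expression, so the error originates in Step 3.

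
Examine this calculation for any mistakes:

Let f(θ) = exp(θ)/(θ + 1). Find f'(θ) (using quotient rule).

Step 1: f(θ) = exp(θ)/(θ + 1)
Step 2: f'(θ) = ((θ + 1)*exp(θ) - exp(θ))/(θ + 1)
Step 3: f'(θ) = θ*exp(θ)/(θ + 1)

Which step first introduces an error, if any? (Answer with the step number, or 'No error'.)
Step 2

Step 2 is incorrect due to a wrong exponent.
The step shows: ((θ + 1)*exp(θ) - exp(θ))/(θ + 1)
The correct value should be: ((θ + 1)*exp(θ) - exp(θ))/(θ + 1)**2

Explanation: The exponent -2 on θ + 1 was incorrectly written as -1: the term ((θ + 1)*exp(θ) - exp(θ))/(θ + 1)**2 was incorrectly written as ((θ + 1)*exp(θ) - exp(θ))/(θ + 1)
The later steps are derived from this incorrect expression, so the error originates in Step 2.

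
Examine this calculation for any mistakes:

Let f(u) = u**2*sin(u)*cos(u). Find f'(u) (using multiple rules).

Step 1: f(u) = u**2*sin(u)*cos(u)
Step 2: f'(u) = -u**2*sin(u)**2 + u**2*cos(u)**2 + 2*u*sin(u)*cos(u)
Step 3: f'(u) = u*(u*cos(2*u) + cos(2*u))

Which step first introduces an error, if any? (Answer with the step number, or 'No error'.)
Step 3

Step 3 is incorrect due to a wrong trig function.
The step shows: u*(u*cos(2*u) + cos(2*u))
The correct value should be: u*(u*cos(2*u) + sin(2*u))

Explanation: sin(2*u) was incorrectly written as cos(2*u): the term u*(u*cos(2*u) + sin(2*u)) was incorrectly written as u*(u*cos(2*u) + cos(2*u))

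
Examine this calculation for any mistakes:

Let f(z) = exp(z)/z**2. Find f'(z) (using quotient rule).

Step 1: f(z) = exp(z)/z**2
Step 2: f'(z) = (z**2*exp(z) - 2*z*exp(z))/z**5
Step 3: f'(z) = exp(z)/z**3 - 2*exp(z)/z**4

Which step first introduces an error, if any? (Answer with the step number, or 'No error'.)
Step 2

Step 2 is incorrect due to a wrong exponent.
The step shows: (z**2*exp(z) - 2*z*exp(z))/z**5
The correct value should be: (z**2*exp(z) - 2*z*exp(z))/z**4

Explanation: The exponent -4 on z was incorrectly written as -5: the term (z**2*exp(z) - 2*z*exp(z))/z**4 was incorrectly written as (z**2*exp(z) - 2*z*exp(z))/z**5
The later steps are derived from this incorrect expression, so the error originates in Step 2.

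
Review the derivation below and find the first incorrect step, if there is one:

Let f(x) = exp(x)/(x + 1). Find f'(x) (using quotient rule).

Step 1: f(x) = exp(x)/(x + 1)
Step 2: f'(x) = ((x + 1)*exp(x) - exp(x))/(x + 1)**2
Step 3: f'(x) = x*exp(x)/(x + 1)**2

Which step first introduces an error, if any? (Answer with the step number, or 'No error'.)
No error

All steps in this derivation are correct.
The final answer f'(x) = x*exp(x)/(x + 1)**2 is valid.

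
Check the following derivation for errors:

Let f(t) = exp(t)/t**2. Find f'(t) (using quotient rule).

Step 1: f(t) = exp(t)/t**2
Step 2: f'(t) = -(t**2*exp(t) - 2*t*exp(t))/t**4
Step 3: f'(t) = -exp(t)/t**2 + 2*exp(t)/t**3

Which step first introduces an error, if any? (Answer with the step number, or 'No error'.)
Step 2

Step 2 is incorrect due to a sign flip.
The step shows: -(t**2*exp(t) - 2*t*exp(t))/t**4
The correct value should be: (t**2*exp(t) - 2*t*exp(t))/t**4

Explanation: The sign of the whole expression was flipped: the term (t**2*exp(t) - 2*t*exp(t))/t**4 was incorrectly written as -(t**2*exp(t) - 2*t*exp(t))/t**4
The later steps are derived from this incorrect expression, so the error originates in Step 2.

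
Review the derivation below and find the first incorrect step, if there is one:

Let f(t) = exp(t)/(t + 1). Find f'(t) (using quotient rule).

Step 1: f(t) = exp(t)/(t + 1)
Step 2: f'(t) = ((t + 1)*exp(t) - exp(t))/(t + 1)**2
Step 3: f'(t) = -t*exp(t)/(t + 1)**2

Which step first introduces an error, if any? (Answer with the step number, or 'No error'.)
Step 3

Step 3 is incorrect due to a sign flip.
The step shows: -t*exp(t)/(t + 1)**2
The correct value should be: t*exp(t)/(t + 1)**2

Explanation: The sign of the whole expression was flipped: the term t*exp(t)/(t + 1)**2 was incorrectly written as -t*exp(t)/(t + 1)**2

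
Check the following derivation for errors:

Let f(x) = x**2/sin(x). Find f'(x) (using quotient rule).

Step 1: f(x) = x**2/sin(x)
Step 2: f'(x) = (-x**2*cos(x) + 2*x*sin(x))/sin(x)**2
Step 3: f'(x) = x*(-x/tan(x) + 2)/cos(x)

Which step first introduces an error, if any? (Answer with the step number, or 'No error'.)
Step 3

Step 3 is incorrect due to a wrong trig function.
The step shows: x*(-x/tan(x) + 2)/cos(x)
The correct value should be: x*(-x/tan(x) + 2)/sin(x)

Explanation: sin(x) was incorrectly written as cos(x): the term x*(-x/tan(x) + 2)/sin(x) was incorrectly written as x*(-x/tan(x) + 2)/cos(x)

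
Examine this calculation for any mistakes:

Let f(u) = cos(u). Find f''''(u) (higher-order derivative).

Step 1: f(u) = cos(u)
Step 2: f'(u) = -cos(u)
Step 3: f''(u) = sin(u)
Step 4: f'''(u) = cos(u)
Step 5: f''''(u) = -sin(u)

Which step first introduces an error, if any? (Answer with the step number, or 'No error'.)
Step 2

Step 2 is incorrect due to a wrong trig function.
The step shows: -cos(u)
The correct value should be: -sin(u)

Explanation: sin(u) was incorrectly written as cos(u): the term -sin(u) was incorrectly written as -cos(u)
The later steps are derived from this incorrect expression, so the error originates in Step 2.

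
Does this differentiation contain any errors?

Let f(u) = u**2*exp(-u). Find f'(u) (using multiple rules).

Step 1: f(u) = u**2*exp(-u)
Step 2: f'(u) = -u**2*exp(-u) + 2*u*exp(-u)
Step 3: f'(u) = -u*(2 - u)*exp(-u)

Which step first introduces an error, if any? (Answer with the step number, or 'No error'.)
Step 3

Step 3 is incorrect due to a sign flip.
The step shows: -u*(2 - u)*exp(-u)
The correct value should be: u*(2 - u)*exp(-u)

Explanation: The sign of the whole expression was flipped: the term u*(2 - u)*exp(-u) was incorrectly written as -u*(2 - u)*exp(-u)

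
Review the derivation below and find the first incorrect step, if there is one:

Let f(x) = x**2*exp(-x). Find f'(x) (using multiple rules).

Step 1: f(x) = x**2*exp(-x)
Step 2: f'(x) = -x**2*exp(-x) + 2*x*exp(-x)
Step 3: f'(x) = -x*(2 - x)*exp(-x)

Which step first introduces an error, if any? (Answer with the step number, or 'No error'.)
Step 3

Step 3 is incorrect due to a sign flip.
The step shows: -x*(2 - x)*exp(-x)
The correct value should be: x*(2 - x)*exp(-x)

Explanation: The sign of the whole expression was flipped: the term x*(2 - x)*exp(-x) was incorrectly written as -x*(2 - x)*exp(-x)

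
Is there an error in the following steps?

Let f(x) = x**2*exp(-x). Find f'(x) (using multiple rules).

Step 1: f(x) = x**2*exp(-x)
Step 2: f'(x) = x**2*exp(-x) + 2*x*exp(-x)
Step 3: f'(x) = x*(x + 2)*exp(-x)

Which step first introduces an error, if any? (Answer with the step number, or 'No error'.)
Step 2

Step 2 is incorrect due to a sign flip.
The step shows: x**2*exp(-x) + 2*x*exp(-x)
The correct value should be: -x**2*exp(-x) + 2*x*exp(-x)

Explanation: The sign of one term was flipped: the term -x**2*exp(-x) was incorrectly written as x**2*exp(-x)
The later steps are derived from this incorrect expression, so the error originates in Step 2.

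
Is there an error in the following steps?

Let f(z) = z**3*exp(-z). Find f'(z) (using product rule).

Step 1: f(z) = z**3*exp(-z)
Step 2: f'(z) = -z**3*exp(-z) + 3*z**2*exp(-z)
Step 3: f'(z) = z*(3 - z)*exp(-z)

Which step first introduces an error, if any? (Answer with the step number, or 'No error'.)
Step 3

Step 3 is incorrect due to a wrong exponent.
The step shows: z*(3 - z)*exp(-z)
The correct value should be: z**2*(3 - z)*exp(-z)

Explanation: The exponent 2 on z was incorrectly written as 1: the term z**2*(3 - z)*exp(-z) was incorrectly written as z*(3 - z)*exp(-z)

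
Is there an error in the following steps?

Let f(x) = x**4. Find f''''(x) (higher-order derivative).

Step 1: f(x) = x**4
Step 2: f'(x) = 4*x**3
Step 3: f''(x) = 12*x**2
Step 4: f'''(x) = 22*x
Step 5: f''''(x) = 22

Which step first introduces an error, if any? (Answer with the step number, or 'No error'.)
Step 4

Step 4 is incorrect due to a wrong coefficient.
The step shows: 22*x
The correct value should be: 24*x

Explanation: The coefficient 24 was incorrectly written as 22: the term 24*x was incorrectly written as 22*x
The later steps are derived from this incorrect expression, so the error originates in Step 4.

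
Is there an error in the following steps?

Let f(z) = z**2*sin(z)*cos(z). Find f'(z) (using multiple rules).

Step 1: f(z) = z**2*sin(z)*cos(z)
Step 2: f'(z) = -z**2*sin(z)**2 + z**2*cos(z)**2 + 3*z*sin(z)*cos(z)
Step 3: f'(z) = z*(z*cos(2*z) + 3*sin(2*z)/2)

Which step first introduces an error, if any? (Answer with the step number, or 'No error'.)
Step 2

Step 2 is incorrect due to a wrong coefficient.
The step shows: -z**2*sin(z)**2 + z**2*cos(z)**2 + 3*z*sin(z)*cos(z)
The correct value should be: -z**2*sin(z)**2 + z**2*cos(z)**2 + 2*z*sin(z)*cos(z)

Explanation: The coefficient 2 was incorrectly written as 3: the term 2*z*sin(z)*cos(z) was incorrectly written as 3*z*sin(z)*cos(z)
The later steps are derived from this incorrect expression, so the error originates in Step 2.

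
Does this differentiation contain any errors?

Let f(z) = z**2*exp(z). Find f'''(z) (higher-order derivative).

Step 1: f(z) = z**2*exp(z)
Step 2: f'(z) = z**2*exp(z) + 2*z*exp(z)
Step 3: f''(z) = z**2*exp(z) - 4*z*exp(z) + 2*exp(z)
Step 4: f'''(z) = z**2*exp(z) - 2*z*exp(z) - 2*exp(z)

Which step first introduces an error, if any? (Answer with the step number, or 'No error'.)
Step 3

Step 3 is incorrect due to a sign flip.
The step shows: z**2*exp(z) - 4*z*exp(z) + 2*exp(z)
The correct value should be: z**2*exp(z) + 4*z*exp(z) + 2*exp(z)

Explanation: The sign of one term was flipped: the term 4*z*exp(z) was incorrectly written as -4*z*exp(z)
The later steps are derived from this incorrect expression, so the error originates in Step 3.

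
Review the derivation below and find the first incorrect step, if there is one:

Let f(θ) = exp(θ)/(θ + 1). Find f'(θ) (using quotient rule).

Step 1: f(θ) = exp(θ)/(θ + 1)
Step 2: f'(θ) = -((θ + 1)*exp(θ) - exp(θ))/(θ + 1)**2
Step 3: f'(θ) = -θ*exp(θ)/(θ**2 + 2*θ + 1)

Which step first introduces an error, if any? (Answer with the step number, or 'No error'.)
Step 2

Step 2 is incorrect due to a sign flip.
The step shows: -((θ + 1)*exp(θ) - exp(θ))/(θ + 1)**2
The correct value should be: ((θ + 1)*exp(θ) - exp(θ))/(θ + 1)**2

Explanation: The sign of the whole expression was flipped: the term ((θ + 1)*exp(θ) - exp(θ))/(θ + 1)**2 was incorrectly written as -((θ + 1)*exp(θ) - exp(θ))/(θ + 1)**2
The later steps are derived from this incorrect expression, so the error originates in Step 2.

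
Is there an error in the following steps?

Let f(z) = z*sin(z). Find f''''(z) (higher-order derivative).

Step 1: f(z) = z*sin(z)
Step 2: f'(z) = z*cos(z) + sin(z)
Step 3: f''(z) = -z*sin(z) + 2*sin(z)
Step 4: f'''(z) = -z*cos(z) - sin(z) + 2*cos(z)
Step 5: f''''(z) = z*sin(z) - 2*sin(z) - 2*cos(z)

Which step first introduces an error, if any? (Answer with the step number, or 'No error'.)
Step 3

Step 3 is incorrect due to a wrong trig function.
The step shows: -z*sin(z) + 2*sin(z)
The correct value should be: -z*sin(z) + 2*cos(z)

Explanation: cos(z) was incorrectly written as sin(z): the term 2*cos(z) was incorrectly written as 2*sin(z)
The later steps are derived from this incorrect expression, so the error originates in Step 3.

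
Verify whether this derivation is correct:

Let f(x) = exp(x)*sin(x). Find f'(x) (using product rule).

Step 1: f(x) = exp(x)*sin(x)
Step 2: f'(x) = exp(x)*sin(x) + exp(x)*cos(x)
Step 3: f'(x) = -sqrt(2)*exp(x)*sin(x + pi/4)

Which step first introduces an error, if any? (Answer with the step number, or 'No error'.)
Step 3

Step 3 is incorrect due to a sign flip.
The step shows: -sqrt(2)*exp(x)*sin(x + pi/4)
The correct value should be: sqrt(2)*exp(x)*sin(x + pi/4)

Explanation: The sign of the whole expression was flipped: the term sqrt(2)*exp(x)*sin(x + pi/4) was incorrectly written as -sqrt(2)*exp(x)*sin(x + pi/4)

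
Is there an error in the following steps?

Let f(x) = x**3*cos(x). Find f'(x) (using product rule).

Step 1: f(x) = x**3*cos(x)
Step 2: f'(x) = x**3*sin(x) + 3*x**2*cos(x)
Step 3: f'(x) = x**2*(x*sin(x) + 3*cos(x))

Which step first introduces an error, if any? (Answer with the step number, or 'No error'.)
Step 2

Step 2 is incorrect due to a sign flip.
The step shows: x**3*sin(x) + 3*x**2*cos(x)
The correct value should be: -x**3*sin(x) + 3*x**2*cos(x)

Explanation: The sign of one term was flipped: the term -x**3*sin(x) was incorrectly written as x**3*sin(x)
The later steps are derived from this incorrect expression, so the error originates in Step 2.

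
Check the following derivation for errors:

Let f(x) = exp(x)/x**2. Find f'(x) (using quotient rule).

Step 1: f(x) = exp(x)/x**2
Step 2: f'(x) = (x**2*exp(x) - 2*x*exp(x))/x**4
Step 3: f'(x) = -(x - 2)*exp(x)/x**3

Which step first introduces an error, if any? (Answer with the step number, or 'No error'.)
Step 3

Step 3 is incorrect due to a sign flip.
The step shows: -(x - 2)*exp(x)/x**3
The correct value should be: (x - 2)*exp(x)/x**3

Explanation: The sign of the whole expression was flipped: the term (x - 2)*exp(x)/x**3 was incorrectly written as -(x - 2)*exp(x)/x**3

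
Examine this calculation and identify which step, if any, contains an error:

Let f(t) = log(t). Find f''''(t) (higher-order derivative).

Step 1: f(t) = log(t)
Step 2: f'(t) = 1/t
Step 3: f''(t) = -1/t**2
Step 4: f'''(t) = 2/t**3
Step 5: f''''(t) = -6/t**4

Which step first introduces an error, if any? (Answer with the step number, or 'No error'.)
No error

All steps in this derivation are correct.
The final answer f''''(t) = -6/t**4 is valid.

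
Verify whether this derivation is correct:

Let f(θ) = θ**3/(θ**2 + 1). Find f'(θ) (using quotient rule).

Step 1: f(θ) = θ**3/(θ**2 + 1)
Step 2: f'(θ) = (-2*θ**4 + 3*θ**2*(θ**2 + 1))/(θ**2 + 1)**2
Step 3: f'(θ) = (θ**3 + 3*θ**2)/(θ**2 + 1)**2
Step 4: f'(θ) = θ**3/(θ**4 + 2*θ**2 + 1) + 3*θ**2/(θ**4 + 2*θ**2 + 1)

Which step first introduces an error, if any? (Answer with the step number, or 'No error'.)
Step 3

Step 3 is incorrect due to a wrong exponent.
The step shows: (θ**3 + 3*θ**2)/(θ**2 + 1)**2
The correct value should be: (θ**4 + 3*θ**2)/(θ**2 + 1)**2

Explanation: The exponent 4 on θ was incorrectly written as 3: the term (θ**4 + 3*θ**2)/(θ**2 + 1)**2 was incorrectly written as (θ**3 + 3*θ**2)/(θ**2 + 1)**2
The later steps are derived from this incorrect expression, so the error originates in Step 3.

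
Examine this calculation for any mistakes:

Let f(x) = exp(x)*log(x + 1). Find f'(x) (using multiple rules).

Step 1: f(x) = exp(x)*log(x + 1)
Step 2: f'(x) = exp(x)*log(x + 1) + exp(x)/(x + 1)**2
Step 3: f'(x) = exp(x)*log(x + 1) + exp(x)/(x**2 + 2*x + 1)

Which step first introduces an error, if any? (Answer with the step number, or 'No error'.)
Step 2

Step 2 is incorrect due to a wrong exponent.
The step shows: exp(x)*log(x + 1) + exp(x)/(x + 1)**2
The correct value should be: exp(x)*log(x + 1) + exp(x)/(x + 1)

Explanation: The exponent -1 on x + 1 was incorrectly written as -2: the term exp(x)/(x + 1) was incorrectly written as exp(x)/(x + 1)**2
The later steps are derived from this incorrect expression, so the error originates in Step 2.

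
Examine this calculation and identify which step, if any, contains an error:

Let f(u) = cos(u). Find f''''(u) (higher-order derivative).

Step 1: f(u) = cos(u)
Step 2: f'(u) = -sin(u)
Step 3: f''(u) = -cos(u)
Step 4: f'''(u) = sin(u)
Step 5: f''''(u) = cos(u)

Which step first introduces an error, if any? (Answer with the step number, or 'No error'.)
No error

All steps in this derivation are correct.
The final answer f''''(u) = cos(u) is valid.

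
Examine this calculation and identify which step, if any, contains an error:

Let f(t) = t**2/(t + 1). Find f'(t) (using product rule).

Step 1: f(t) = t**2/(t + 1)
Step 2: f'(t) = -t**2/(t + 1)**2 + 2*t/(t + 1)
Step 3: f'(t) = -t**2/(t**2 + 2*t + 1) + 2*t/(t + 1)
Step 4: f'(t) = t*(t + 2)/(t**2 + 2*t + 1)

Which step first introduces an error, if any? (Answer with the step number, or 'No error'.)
No error

All steps in this derivation are correct.
The final answer f'(t) = t*(t + 2)/(t**2 + 2*t + 1) is valid.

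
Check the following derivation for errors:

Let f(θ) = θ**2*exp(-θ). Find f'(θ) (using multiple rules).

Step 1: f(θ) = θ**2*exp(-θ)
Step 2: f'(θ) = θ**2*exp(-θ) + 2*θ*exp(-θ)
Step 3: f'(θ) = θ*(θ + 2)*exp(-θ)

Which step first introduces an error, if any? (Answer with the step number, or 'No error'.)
Step 2

Step 2 is incorrect due to a sign flip.
The step shows: θ**2*exp(-θ) + 2*θ*exp(-θ)
The correct value should be: -θ**2*exp(-θ) + 2*θ*exp(-θ)

Explanation: The sign of one term was flipped: the term -θ**2*exp(-θ) was incorrectly written as θ**2*exp(-θ)
The later steps are derived from this incorrect expression, so the error originates in Step 2.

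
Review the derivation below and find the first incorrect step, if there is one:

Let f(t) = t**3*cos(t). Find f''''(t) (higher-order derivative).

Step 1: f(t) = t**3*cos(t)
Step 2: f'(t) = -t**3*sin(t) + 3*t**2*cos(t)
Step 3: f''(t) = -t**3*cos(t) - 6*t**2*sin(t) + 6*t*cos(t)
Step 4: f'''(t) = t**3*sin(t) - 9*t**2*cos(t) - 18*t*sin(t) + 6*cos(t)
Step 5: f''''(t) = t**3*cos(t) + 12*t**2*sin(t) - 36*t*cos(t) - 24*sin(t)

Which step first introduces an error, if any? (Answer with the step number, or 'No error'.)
No error

All steps in this derivation are correct.
The final answer f''''(t) = t**3*cos(t) + 12*t**2*sin(t) - 36*t*cos(t) - 24*sin(t) is valid.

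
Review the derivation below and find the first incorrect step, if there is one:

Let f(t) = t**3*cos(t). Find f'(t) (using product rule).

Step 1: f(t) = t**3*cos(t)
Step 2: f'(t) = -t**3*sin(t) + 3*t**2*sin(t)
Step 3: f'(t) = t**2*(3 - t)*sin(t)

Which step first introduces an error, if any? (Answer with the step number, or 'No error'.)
Step 2

Step 2 is incorrect due to a wrong trig function.
The step shows: -t**3*sin(t) + 3*t**2*sin(t)
The correct value should be: -t**3*sin(t) + 3*t**2*cos(t)

Explanation: cos(t) was incorrectly written as sin(t): the term 3*t**2*cos(t) was incorrectly written as 3*t**2*sin(t)
The later steps are derived from this incorrect expression, so the error originates in Step 2.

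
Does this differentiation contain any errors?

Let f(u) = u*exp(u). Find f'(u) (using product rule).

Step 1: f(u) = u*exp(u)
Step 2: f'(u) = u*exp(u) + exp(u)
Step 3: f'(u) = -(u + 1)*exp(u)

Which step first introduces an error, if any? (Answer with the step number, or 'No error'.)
Step 3

Step 3 is incorrect due to a sign flip.
The step shows: -(u + 1)*exp(u)
The correct value should be: (u + 1)*exp(u)

Explanation: The sign of the whole expression was flipped: the term (u + 1)*exp(u) was incorrectly written as -(u + 1)*exp(u)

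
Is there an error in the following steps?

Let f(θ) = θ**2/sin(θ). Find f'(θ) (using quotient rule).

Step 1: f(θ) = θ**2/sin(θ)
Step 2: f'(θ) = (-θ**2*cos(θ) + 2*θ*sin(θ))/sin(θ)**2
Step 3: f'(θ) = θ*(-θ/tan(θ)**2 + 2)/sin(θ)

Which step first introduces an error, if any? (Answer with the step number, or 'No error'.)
Step 3

Step 3 is incorrect due to a wrong exponent.
The step shows: θ*(-θ/tan(θ)**2 + 2)/sin(θ)
The correct value should be: θ*(-θ/tan(θ) + 2)/sin(θ)

Explanation: The exponent -1 on tan(θ) was incorrectly written as -2: the term θ*(-θ/tan(θ) + 2)/sin(θ) was incorrectly written as θ*(-θ/tan(θ)**2 + 2)/sin(θ)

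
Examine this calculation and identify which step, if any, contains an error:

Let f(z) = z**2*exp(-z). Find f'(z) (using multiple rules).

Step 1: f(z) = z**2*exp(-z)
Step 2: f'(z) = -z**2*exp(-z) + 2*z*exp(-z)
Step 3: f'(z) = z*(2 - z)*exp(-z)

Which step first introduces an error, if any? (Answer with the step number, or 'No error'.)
No error

All steps in this derivation are correct.
The final answer f'(z) = z*(2 - z)*exp(-z) is valid.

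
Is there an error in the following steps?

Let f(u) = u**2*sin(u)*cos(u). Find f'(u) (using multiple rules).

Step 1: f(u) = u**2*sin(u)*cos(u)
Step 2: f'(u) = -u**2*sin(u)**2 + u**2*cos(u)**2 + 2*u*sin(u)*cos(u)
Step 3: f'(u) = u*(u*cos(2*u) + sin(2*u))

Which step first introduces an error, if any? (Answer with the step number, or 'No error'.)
No error

All steps in this derivation are correct.
The final answer f'(u) = u*(u*cos(2*u) + sin(2*u)) is valid.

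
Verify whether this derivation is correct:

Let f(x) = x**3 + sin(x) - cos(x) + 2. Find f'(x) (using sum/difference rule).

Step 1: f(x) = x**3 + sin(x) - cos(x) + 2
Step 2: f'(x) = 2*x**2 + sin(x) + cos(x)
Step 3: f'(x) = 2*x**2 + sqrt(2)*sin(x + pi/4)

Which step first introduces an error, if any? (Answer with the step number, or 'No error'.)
Step 2

Step 2 is incorrect due to a wrong coefficient.
The step shows: 2*x**2 + sin(x) + cos(x)
The correct value should be: 3*x**2 + sin(x) + cos(x)

Explanation: The coefficient 3 was incorrectly written as 2: the term 3*x**2 was incorrectly written as 2*x**2
The later steps are derived from this incorrect expression, so the error originates in Step 2.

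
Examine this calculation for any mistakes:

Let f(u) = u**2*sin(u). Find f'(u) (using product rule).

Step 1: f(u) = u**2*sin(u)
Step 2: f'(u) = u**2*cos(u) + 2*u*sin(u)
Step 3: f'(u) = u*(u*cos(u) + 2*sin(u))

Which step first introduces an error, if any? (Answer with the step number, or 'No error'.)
No error

All steps in this derivation are correct.
The final answer f'(u) = u*(u*cos(u) + 2*sin(u)) is valid.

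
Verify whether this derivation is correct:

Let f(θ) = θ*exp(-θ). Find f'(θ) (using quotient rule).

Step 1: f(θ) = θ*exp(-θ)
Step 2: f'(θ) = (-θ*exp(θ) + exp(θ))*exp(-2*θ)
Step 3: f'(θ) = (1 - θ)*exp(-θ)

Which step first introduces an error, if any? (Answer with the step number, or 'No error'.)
No error

All steps in this derivation are correct.
The final answer f'(θ) = (1 - θ)*exp(-θ) is valid.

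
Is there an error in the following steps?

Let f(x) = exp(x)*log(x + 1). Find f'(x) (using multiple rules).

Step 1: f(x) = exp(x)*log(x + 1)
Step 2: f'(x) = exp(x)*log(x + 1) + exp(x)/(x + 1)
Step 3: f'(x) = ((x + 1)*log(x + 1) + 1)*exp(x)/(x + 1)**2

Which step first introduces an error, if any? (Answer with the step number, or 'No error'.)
Step 3

Step 3 is incorrect due to a wrong exponent.
The step shows: ((x + 1)*log(x + 1) + 1)*exp(x)/(x + 1)**2
The correct value should be: ((x + 1)*log(x + 1) + 1)*exp(x)/(x + 1)

Explanation: The exponent -1 on x + 1 was incorrectly written as -2: the term ((x + 1)*log(x + 1) + 1)*exp(x)/(x + 1) was incorrectly written as ((x + 1)*log(x + 1) + 1)*exp(x)/(x + 1)**2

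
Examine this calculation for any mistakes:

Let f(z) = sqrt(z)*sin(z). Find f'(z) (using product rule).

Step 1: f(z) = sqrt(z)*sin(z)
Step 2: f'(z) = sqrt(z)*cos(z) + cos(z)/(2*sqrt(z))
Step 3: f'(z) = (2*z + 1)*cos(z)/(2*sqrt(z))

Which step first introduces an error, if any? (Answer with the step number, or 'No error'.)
Step 2

Step 2 is incorrect due to a wrong trig function.
The step shows: sqrt(z)*cos(z) + cos(z)/(2*sqrt(z))
The correct value should be: sqrt(z)*cos(z) + sin(z)/(2*sqrt(z))

Explanation: sin(z) was incorrectly written as cos(z): the term sin(z)/(2*sqrt(z)) was incorrectly written as cos(z)/(2*sqrt(z))
The later steps are derived from this incorrect expression, so the error originates in Step 2.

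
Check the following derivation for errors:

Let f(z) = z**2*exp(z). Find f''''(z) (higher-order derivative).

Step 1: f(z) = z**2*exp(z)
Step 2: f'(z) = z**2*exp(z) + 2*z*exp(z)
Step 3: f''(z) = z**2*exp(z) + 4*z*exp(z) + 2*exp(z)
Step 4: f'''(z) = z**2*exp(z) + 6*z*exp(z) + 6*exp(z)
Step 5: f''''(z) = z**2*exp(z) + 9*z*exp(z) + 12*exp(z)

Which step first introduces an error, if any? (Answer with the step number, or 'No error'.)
Step 5

Step 5 is incorrect due to a wrong coefficient.
The step shows: z**2*exp(z) + 9*z*exp(z) + 12*exp(z)
The correct value should be: z**2*exp(z) + 8*z*exp(z) + 12*exp(z)

Explanation: The coefficient 8 was incorrectly written as 9: the term 8*z*exp(z) was incorrectly written as 9*z*exp(z)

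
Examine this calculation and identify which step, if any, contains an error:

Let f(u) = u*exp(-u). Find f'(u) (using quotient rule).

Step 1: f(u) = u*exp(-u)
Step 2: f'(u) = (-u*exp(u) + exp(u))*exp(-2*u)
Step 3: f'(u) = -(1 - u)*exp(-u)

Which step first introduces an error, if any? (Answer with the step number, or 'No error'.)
Step 3

Step 3 is incorrect due to a sign flip.
The step shows: -(1 - u)*exp(-u)
The correct value should be: (1 - u)*exp(-u)

Explanation: The sign of the whole expression was flipped: the term (1 - u)*exp(-u) was incorrectly written as -(1 - u)*exp(-u)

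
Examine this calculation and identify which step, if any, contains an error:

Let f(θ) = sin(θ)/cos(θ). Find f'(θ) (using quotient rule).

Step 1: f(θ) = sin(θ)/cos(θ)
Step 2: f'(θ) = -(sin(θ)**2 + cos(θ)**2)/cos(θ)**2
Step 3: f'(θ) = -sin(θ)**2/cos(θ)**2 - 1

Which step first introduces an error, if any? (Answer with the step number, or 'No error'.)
Step 2

Step 2 is incorrect due to a sign flip.
The step shows: -(sin(θ)**2 + cos(θ)**2)/cos(θ)**2
The correct value should be: (sin(θ)**2 + cos(θ)**2)/cos(θ)**2

Explanation: The sign of the whole expression was flipped: the term (sin(θ)**2 + cos(θ)**2)/cos(θ)**2 was incorrectly written as -(sin(θ)**2 + cos(θ)**2)/cos(θ)**2
The later steps are derived from this incorrect expression, so the error originates in Step 2.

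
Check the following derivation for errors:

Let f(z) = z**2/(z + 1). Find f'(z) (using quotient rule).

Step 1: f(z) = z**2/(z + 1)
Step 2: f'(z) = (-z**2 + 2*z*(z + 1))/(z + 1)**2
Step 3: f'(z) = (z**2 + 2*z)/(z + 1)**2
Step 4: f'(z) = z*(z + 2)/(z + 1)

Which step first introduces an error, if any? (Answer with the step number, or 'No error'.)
Step 4

Step 4 is incorrect due to a wrong exponent.
The step shows: z*(z + 2)/(z + 1)
The correct value should be: z*(z + 2)/(z + 1)**2

Explanation: The exponent -2 on z + 1 was incorrectly written as -1: the term z*(z + 2)/(z + 1)**2 was incorrectly written as z*(z + 2)/(z + 1)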